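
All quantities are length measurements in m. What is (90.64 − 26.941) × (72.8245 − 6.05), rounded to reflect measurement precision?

4253 m²

90.64 − 26.941 = 63.699, limited to 2 d.p. → 4 s.f.; 72.8245 − 6.05 = 66.7745, limited to 2 d.p. → 4 s.f.
Carrying full precision, 63.699 × 66.7745 = 4253.4688755; keep min(4, 4) = 4 s.f.
Rounded to 4 significant figures: 4253 m².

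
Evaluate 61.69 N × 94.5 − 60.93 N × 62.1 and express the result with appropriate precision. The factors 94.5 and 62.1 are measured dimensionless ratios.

61.69 × 94.5 = 5829.705 → 5.83 × 10^3 N (3 s.f., last digit at the 10^1 place).
60.93 × 62.1 = 3783.753 → 3.78 × 10^3 N (3 s.f., last digit at the 10^1 place).
Difference: 2045.952 N; keep the coarser place, 10^1.
Result: 2.05 × 10^3 N.

2.05 × 10^3 N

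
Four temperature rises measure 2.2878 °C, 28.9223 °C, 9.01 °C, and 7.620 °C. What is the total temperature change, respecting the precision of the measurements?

2.2878 °C + 28.9223 °C + 9.01 °C + 7.620 °C = 47.8401 °C.
Addition/subtraction keeps the fewest decimal places: 2.2878 → 4 decimal places, 28.9223 → 4 decimal places, 9.01 → 2 decimal places, 7.620 → 3 decimal places; limit is 2.
Rounded to 2 decimal places: 47.84 °C.

47.84 °C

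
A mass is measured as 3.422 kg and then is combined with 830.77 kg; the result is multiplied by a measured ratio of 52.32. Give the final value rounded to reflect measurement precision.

4.364 × 10^4 kg

3.422 kg + 830.77 kg = 834.192 kg; the sum is limited to 2 decimal places (5 s.f.).
Carrying full precision, 834.192 × 52.32 = 43644.92544 kg; 52.32 has 4 s.f., so the result keeps min(5, 4) = 4 s.f.
Rounded to 4 significant figures: 4.364 × 10^4 kg.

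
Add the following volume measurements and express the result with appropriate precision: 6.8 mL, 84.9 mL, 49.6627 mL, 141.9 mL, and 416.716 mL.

700.0 mL

6.8 mL + 84.9 mL + 49.6627 mL + 141.9 mL + 416.716 mL = 699.9787 mL.
Addition/subtraction keeps the fewest decimal places: 6.8 → 1 decimal place, 84.9 → 1 decimal place, 49.6627 → 4 decimal places, 141.9 → 1 decimal place, 416.716 → 3 decimal places; limit is 1.
Rounded to 1 decimal place: 700.0 mL.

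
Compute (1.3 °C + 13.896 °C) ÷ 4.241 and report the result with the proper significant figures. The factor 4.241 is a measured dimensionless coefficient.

1.3 °C + 13.896 °C = 15.196 °C; the sum is limited to 1 decimal place (3 s.f.).
Carrying full precision, 15.196 ÷ 4.241 = 3.58311718934… °C; 4.241 has 4 s.f., so the result keeps min(3, 4) = 3 s.f.
Rounded to 3 significant figures: 3.58 °C.

3.58 °C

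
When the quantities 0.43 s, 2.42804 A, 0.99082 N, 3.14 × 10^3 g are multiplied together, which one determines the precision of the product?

0.43 s

0.43 s → 2 s.f.; 2.42804 A → 6 s.f.; 0.99082 N → 5 s.f.; 3.14 × 10^3 g → 3 s.f.
The fewest is 2 significant figures, from 0.43 s.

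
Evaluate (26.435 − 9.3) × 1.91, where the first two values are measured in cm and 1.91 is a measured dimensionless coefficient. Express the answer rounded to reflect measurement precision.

26.435 cm − 9.3 cm = 17.135 cm; the difference is limited to 1 decimal place (3 s.f.).
Carrying full precision, 17.135 × 1.91 = 32.72785 cm; 1.91 has 3 s.f., so the result keeps min(3, 3) = 3 s.f.
Rounded to 3 significant figures: 32.7 cm.

32.7 cm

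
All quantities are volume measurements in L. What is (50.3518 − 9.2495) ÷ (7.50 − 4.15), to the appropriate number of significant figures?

12.3

50.3518 − 9.2495 = 41.1023, limited to 4 d.p. → 6 s.f.; 7.50 − 4.15 = 3.35, limited to 2 d.p. → 3 s.f.
Carrying full precision, 41.1023 ÷ 3.35 = 12.2693432836…; keep min(6, 3) = 3 s.f.
Rounded to 3 significant figures: 12.3.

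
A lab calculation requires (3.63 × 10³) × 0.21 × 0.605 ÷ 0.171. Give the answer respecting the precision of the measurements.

(3.63 × 10³) × 0.21 × 0.605 ÷ 0.171 = 2697.02631579…
Multiplication/division keeps the fewest significant figures: 3.63 × 10³ → 3 s.f., 0.21 → 2 s.f., 0.605 → 3 s.f., 0.171 → 3 s.f.; limit is 2.
Rounded to 2 significant figures: 2.7 × 10³.

2.7 × 10³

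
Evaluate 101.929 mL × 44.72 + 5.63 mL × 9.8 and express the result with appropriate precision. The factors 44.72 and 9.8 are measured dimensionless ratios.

4613 mL

101.929 × 44.72 = 4558.26488 → 4558 mL (4 s.f., last digit at the 10^0 place).
5.63 × 9.8 = 55.174 → 55 mL (2 s.f., last digit at the 10^0 place).
Sum: 4613.43888 mL; keep the coarser place, 10^0.
Result: 4613 mL.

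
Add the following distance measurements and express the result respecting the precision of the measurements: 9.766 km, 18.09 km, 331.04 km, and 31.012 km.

3.8991 × 10^2 km

9.766 km + 18.09 km + 331.04 km + 31.012 km = 389.908 km.
Addition/subtraction keeps the fewest decimal places: 9.766 → 3 decimal places, 18.09 → 2 decimal places, 331.04 → 2 decimal places, 31.012 → 3 decimal places; limit is 2.
Rounded to 2 decimal places: 3.8991 × 10^2 km.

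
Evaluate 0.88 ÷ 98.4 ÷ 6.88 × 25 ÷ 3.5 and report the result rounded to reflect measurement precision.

0.88 ÷ 98.4 ÷ 6.88 × 25 ÷ 3.5 = 0.00928476892742…
Multiplication/division keeps the fewest significant figures: 0.88 → 2 s.f., 98.4 → 3 s.f., 6.88 → 3 s.f., 25 → 2 s.f., 3.5 → 2 s.f.; limit is 2.
Rounded to 2 significant figures: 0.0093.

0.0093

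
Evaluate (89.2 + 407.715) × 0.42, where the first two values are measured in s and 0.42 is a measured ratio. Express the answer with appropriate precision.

2.1 × 10² s

89.2 s + 407.715 s = 496.915 s; the sum is limited to 1 decimal place (4 s.f.).
Carrying full precision, 496.915 × 0.42 = 208.7043 s; 0.42 has 2 s.f., so the result keeps min(4, 2) = 2 s.f.
Rounded to 2 significant figures: 2.1 × 10² s.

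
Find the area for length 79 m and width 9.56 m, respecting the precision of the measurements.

7.6 × 10^2 m²

area = 79 m × 9.56 m = 755.24 m².
79 has 2 significant figures; 9.56 has 3.
Division/multiplication keeps the fewest: 2 significant figures.
Rounded: 7.6 × 10^2 m².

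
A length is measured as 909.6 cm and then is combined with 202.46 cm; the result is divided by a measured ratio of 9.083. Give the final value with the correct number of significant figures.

122.4 cm

909.6 cm + 202.46 cm = 1112.06 cm; the sum is limited to 1 decimal place (5 s.f.).
Carrying full precision, 1112.06 ÷ 9.083 = 122.433116812… cm; 9.083 has 4 s.f., so the result keeps min(5, 4) = 4 s.f.
Rounded to 4 significant figures: 122.4 cm.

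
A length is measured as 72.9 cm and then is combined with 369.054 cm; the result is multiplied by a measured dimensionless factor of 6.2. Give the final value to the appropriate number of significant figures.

72.9 cm + 369.054 cm = 441.954 cm; the sum is limited to 1 decimal place (4 s.f.).
Carrying full precision, 441.954 × 6.2 = 2740.1148 cm; 6.2 has 2 s.f., so the result keeps min(4, 2) = 2 s.f.
Rounded to 2 significant figures: 2.7 × 10^3 cm.

2.7 × 10^3 cm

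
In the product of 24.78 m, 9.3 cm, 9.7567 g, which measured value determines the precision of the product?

24.78 m → 4 s.f.; 9.3 cm → 2 s.f.; 9.7567 g → 5 s.f.
The fewest is 2 significant figures, from 9.3 cm.

9.3 cm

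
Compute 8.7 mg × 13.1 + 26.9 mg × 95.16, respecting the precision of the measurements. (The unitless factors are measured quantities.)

8.7 × 13.1 = 113.97 → 1.1 × 10^2 mg (2 s.f., last digit at the 10^1 place).
26.9 × 95.16 = 2559.804 → 2.56 × 10^3 mg (3 s.f., last digit at the 10^1 place).
Sum: 2673.774 mg; keep the coarser place, 10^1.
Result: 2.67 × 10^3 mg.

2.67 × 10^3 mg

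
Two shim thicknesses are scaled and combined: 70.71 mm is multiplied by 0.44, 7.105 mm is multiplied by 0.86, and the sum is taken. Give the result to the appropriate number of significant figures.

37 mm

70.71 × 0.44 = 31.1124 → 31 mm (2 s.f., last digit at the 10^0 place).
7.105 × 0.86 = 6.1103 → 6.1 mm (2 s.f., last digit at the 10^-1 place).
Sum: 37.2227 mm; keep the coarser place, 10^0.
Result: 37 mm.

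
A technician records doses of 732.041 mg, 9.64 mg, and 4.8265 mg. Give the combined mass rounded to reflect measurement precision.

732.041 mg + 9.64 mg + 4.8265 mg = 746.5075 mg.
Addition/subtraction keeps the fewest decimal places: 732.041 → 3 decimal places, 9.64 → 2 decimal places, 4.8265 → 4 decimal places; limit is 2.
Rounded to 2 decimal places: 746.51 mg.

746.51 mg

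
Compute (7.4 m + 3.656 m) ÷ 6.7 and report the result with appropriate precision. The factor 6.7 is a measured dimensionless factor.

7.4 m + 3.656 m = 11.056 m; the sum is limited to 1 decimal place (3 s.f.).
Carrying full precision, 11.056 ÷ 6.7 = 1.65014925373… m; 6.7 has 2 s.f., so the result keeps min(3, 2) = 2 s.f.
Rounded to 2 significant figures: 1.7 m.

1.7 m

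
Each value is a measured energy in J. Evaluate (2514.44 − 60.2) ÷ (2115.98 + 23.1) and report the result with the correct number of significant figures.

1.1473

2514.44 − 60.2 = 2454.24, limited to 1 d.p. → 5 s.f.; 2115.98 + 23.1 = 2139.08, limited to 1 d.p. → 5 s.f.
Carrying full precision, 2454.24 ÷ 2139.08 = 1.14733436805…; keep min(5, 5) = 5 s.f.
Rounded to 5 significant figures: 1.1473.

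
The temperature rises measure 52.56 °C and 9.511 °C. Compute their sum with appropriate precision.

52.56 °C + 9.511 °C = 62.071 °C.
Addition/subtraction keeps the fewest decimal places: 52.56 → 2 decimal places, 9.511 → 3 decimal places; limit is 2.
Rounded to 2 decimal places: 62.07 °C.

62.07 °C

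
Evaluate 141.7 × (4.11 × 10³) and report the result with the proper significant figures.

141.7 × (4.11 × 10³) = 582387
Multiplication/division keeps the fewest significant figures: 141.7 → 4 s.f., 4.11 × 10³ → 3 s.f.; limit is 3.
Rounded to 3 significant figures: 5.82 × 10⁵.

5.82 × 10⁵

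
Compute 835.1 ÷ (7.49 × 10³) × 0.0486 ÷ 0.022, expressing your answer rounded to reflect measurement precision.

0.25

835.1 ÷ (7.49 × 10³) × 0.0486 ÷ 0.022 = 0.246303313509…
Multiplication/division keeps the fewest significant figures: 835.1 → 4 s.f., 7.49 × 10³ → 3 s.f., 0.0486 → 3 s.f., 0.022 → 2 s.f.; limit is 2.
Rounded to 2 significant figures: 0.25.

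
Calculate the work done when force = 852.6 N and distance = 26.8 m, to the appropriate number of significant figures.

2.28 × 10^4 J

work done = 852.6 N × 26.8 m = 22849.68 J.
852.6 has 4 significant figures; 26.8 has 3.
Division/multiplication keeps the fewest: 3 significant figures.
Rounded: 2.28 × 10^4 J.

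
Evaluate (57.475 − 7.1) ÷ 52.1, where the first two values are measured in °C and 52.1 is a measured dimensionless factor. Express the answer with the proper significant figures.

0.967 °C

57.475 °C − 7.1 °C = 50.375 °C; the difference is limited to 1 decimal place (3 s.f.).
Carrying full precision, 50.375 ÷ 52.1 = 0.96689059501… °C; 52.1 has 3 s.f., so the result keeps min(3, 3) = 3 s.f.
Rounded to 3 significant figures: 0.967 °C.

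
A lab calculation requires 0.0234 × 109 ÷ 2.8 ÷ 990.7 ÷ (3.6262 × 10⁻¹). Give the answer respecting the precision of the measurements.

0.0025

0.0234 × 109 ÷ 2.8 ÷ 990.7 ÷ (3.6262 × 10⁻¹) = 0.00253565642531…
Multiplication/division keeps the fewest significant figures: 0.0234 → 3 s.f., 109 → 3 s.f., 2.8 → 2 s.f., 990.7 → 4 s.f., 3.6262 × 10⁻¹ → 5 s.f.; limit is 2.
Rounded to 2 significant figures: 0.0025.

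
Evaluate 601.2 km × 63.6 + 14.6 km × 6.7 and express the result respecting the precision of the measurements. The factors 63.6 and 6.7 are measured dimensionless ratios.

601.2 × 63.6 = 38236.32 → 3.82 × 10⁴ km (3 s.f., last digit at the 10^2 place).
14.6 × 6.7 = 97.82 → 98 km (2 s.f., last digit at the 10^0 place).
Sum: 38334.14 km; keep the coarser place, 10^2.
Result: 3.83 × 10⁴ km.

3.83 × 10⁴ km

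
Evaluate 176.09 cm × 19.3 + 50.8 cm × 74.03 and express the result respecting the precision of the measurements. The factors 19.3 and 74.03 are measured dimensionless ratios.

7.16 × 10^3 cm

176.09 × 19.3 = 3398.537 → 3.40 × 10^3 cm (3 s.f., last digit at the 10^1 place).
50.8 × 74.03 = 3760.724 → 3.76 × 10^3 cm (3 s.f., last digit at the 10^1 place).
Sum: 7159.261 cm; keep the coarser place, 10^1.
Result: 7.16 × 10^3 cm.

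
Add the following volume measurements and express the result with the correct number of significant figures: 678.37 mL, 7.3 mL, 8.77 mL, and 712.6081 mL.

1407.0 mL

678.37 mL + 7.3 mL + 8.77 mL + 712.6081 mL = 1407.0481 mL.
Addition/subtraction keeps the fewest decimal places: 678.37 → 2 decimal places, 7.3 → 1 decimal place, 8.77 → 2 decimal places, 712.6081 → 4 decimal places; limit is 1.
Rounded to 1 decimal place: 1407.0 mL.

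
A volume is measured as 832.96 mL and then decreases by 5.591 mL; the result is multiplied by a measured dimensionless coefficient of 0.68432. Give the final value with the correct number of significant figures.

566.19 mL

832.96 mL − 5.591 mL = 827.369 mL; the difference is limited to 2 decimal places (5 s.f.).
Carrying full precision, 827.369 × 0.68432 = 566.18515408 mL; 0.68432 has 5 s.f., so the result keeps min(5, 5) = 5 s.f.
Rounded to 5 significant figures: 566.19 mL.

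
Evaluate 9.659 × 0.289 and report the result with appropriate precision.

9.659 × 0.289 = 2.791451
Multiplication/division keeps the fewest significant figures: 9.659 → 4 s.f., 0.289 → 3 s.f.; limit is 3.
Rounded to 3 significant figures: 2.79.

2.79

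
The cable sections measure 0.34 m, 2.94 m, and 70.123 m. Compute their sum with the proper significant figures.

0.34 m + 2.94 m + 70.123 m = 73.403 m.
Addition/subtraction keeps the fewest decimal places: 0.34 → 2 decimal places, 2.94 → 2 decimal places, 70.123 → 3 decimal places; limit is 2.
Rounded to 2 decimal places: 73.40 m.

73.40 m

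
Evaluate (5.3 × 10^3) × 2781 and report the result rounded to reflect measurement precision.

(5.3 × 10^3) × 2781 = 14739300
Multiplication/division keeps the fewest significant figures: 5.3 × 10^3 → 2 s.f., 2781 → 4 s.f.; limit is 2.
Rounded to 2 significant figures: 1.5 × 10^7.

1.5 × 10^7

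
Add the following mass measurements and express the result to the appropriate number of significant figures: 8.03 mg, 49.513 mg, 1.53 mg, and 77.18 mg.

136.25 mg

8.03 mg + 49.513 mg + 1.53 mg + 77.18 mg = 136.253 mg.
Addition/subtraction keeps the fewest decimal places: 8.03 → 2 decimal places, 49.513 → 3 decimal places, 1.53 → 2 decimal places, 77.18 → 2 decimal places; limit is 2.
Rounded to 2 decimal places: 136.25 mg.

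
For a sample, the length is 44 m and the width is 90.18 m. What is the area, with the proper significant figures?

area = 44 m × 90.18 m = 3967.92 m².
44 has 2 significant figures; 90.18 has 4.
Division/multiplication keeps the fewest: 2 significant figures.
Rounded: 4.0 × 10³ m².

4.0 × 10³ m²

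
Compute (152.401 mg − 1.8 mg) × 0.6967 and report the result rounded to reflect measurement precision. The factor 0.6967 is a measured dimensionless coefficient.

1.049 × 10² mg

152.401 mg − 1.8 mg = 150.601 mg; the difference is limited to 1 decimal place (4 s.f.).
Carrying full precision, 150.601 × 0.6967 = 104.9237167 mg; 0.6967 has 4 s.f., so the result keeps min(4, 4) = 4 s.f.
Rounded to 4 significant figures: 1.049 × 10² mg.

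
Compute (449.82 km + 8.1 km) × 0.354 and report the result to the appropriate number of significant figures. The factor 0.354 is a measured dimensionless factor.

162 km

449.82 km + 8.1 km = 457.92 km; the sum is limited to 1 decimal place (4 s.f.).
Carrying full precision, 457.92 × 0.354 = 162.10368 km; 0.354 has 3 s.f., so the result keeps min(4, 3) = 3 s.f.
Rounded to 3 significant figures: 162 km.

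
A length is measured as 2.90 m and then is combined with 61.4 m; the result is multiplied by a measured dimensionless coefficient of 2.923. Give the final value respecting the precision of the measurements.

2.90 m + 61.4 m = 64.30 m; the sum is limited to 1 decimal place (3 s.f.).
Carrying full precision, 64.30 × 2.923 = 187.9489 m; 2.923 has 4 s.f., so the result keeps min(3, 4) = 3 s.f.
Rounded to 3 significant figures: 1.88 × 10² m.

1.88 × 10² m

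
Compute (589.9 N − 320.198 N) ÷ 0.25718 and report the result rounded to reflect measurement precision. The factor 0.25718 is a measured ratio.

1049 N

589.9 N − 320.198 N = 269.702 N; the difference is limited to 1 decimal place (4 s.f.).
Carrying full precision, 269.702 ÷ 0.25718 = 1048.68963372… N; 0.25718 has 5 s.f., so the result keeps min(4, 5) = 4 s.f.
Rounded to 4 significant figures: 1049 N.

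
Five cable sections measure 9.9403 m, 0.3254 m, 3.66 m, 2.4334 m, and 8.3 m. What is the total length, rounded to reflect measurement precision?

9.9403 m + 0.3254 m + 3.66 m + 2.4334 m + 8.3 m = 24.6591 m.
Addition/subtraction keeps the fewest decimal places: 9.9403 → 4 decimal places, 0.3254 → 4 decimal places, 3.66 → 2 decimal places, 2.4334 → 4 decimal places, 8.3 → 1 decimal place; limit is 1.
Rounded to 1 decimal place: 24.7 m.

24.7 m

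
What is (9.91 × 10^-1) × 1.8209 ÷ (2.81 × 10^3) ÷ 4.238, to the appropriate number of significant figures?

(9.91 × 10^-1) × 1.8209 ÷ (2.81 × 10^3) ÷ 4.238 = 0.000151527855918…
Multiplication/division keeps the fewest significant figures: 9.91 × 10^-1 → 3 s.f., 1.8209 → 5 s.f., 2.81 × 10^3 → 3 s.f., 4.238 → 4 s.f.; limit is 3.
Rounded to 3 significant figures: 1.52 × 10^-4.

1.52 × 10^-4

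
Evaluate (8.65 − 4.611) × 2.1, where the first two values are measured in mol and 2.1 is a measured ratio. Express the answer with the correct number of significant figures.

8.5 mol

8.65 mol − 4.611 mol = 4.039 mol; the difference is limited to 2 decimal places (3 s.f.).
Carrying full precision, 4.039 × 2.1 = 8.4819 mol; 2.1 has 2 s.f., so the result keeps min(3, 2) = 2 s.f.
Rounded to 2 significant figures: 8.5 mol.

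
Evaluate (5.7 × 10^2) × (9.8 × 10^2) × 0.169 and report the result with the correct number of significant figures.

(5.7 × 10^2) × (9.8 × 10^2) × 0.169 = 94403.4
Multiplication/division keeps the fewest significant figures: 5.7 × 10^2 → 2 s.f., 9.8 × 10^2 → 2 s.f., 0.169 → 3 s.f.; limit is 2.
Rounded to 2 significant figures: 9.4 × 10^4.

9.4 × 10^4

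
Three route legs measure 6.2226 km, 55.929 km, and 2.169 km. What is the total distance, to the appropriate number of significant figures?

64.321 km

6.2226 km + 55.929 km + 2.169 km = 64.3206 km.
Addition/subtraction keeps the fewest decimal places: 6.2226 → 4 decimal places, 55.929 → 3 decimal places, 2.169 → 3 decimal places; limit is 3.
Rounded to 3 decimal places: 64.321 km.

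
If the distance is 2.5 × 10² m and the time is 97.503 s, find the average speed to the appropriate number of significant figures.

average speed = 2.5 × 10² m ÷ 97.503 s = 2.56402367107… m/s.
2.5 × 10² has 2 significant figures; 97.503 has 5.
Division/multiplication keeps the fewest: 2 significant figures.
Rounded: 2.6 m/s.

2.6 m/s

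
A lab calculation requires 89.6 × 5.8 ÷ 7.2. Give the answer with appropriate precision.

72

89.6 × 5.8 ÷ 7.2 = 72.1777777778…
Multiplication/division keeps the fewest significant figures: 89.6 → 3 s.f., 5.8 → 2 s.f., 7.2 → 2 s.f.; limit is 2.
Rounded to 2 significant figures: 72.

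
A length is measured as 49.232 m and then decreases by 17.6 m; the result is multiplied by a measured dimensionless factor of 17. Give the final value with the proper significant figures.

49.232 m − 17.6 m = 31.632 m; the difference is limited to 1 decimal place (3 s.f.).
Carrying full precision, 31.632 × 17 = 537.744 m; 17 has 2 s.f., so the result keeps min(3, 2) = 2 s.f.
Rounded to 2 significant figures: 5.4 × 10^2 m.

5.4 × 10^2 m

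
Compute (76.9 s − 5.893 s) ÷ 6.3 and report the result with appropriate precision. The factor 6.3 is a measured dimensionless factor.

76.9 s − 5.893 s = 71.007 s; the difference is limited to 1 decimal place (3 s.f.).
Carrying full precision, 71.007 ÷ 6.3 = 11.270952381… s; 6.3 has 2 s.f., so the result keeps min(3, 2) = 2 s.f.
Rounded to 2 significant figures: 11 s.

11 s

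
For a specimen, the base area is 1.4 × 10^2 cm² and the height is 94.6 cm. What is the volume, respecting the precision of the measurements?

1.3 × 10^4 cm³

volume = 1.4 × 10^2 cm² × 94.6 cm = 13244 cm³.
1.4 × 10^2 has 2 significant figures; 94.6 has 3.
Division/multiplication keeps the fewest: 2 significant figures.
Rounded: 1.3 × 10^4 cm³.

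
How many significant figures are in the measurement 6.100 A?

4

6.100: trailing zeros after a decimal point are significant.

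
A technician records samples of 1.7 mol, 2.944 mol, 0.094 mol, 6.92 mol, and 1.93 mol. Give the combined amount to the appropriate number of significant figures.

13.6 mol

1.7 mol + 2.944 mol + 0.094 mol + 6.92 mol + 1.93 mol = 13.588 mol.
Addition/subtraction keeps the fewest decimal places: 1.7 → 1 decimal place, 2.944 → 3 decimal places, 0.094 → 3 decimal places, 6.92 → 2 decimal places, 1.93 → 2 decimal places; limit is 1.
Rounded to 1 decimal place: 13.6 mol.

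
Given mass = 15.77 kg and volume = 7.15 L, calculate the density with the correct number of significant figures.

density = 15.77 kg ÷ 7.15 L = 2.20559440559… kg/L.
15.77 has 4 significant figures; 7.15 has 3.
Division/multiplication keeps the fewest: 3 significant figures.
Rounded: 2.21 kg/L.

2.21 kg/L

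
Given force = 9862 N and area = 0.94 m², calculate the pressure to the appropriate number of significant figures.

1.0 × 10^4 Pa

pressure = 9862 N ÷ 0.94 m² = 10491.4893617… Pa.
9862 has 4 significant figures; 0.94 has 2.
Division/multiplication keeps the fewest: 2 significant figures.
Rounded: 1.0 × 10^4 Pa.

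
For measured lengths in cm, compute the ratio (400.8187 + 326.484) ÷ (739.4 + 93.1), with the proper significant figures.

400.8187 + 326.484 = 727.3027, limited to 3 d.p. → 6 s.f.; 739.4 + 93.1 = 832.5, limited to 1 d.p. → 4 s.f.
Carrying full precision, 727.3027 ÷ 832.5 = 0.873636876877…; keep min(6, 4) = 4 s.f.
Rounded to 4 significant figures: 0.8736.

0.8736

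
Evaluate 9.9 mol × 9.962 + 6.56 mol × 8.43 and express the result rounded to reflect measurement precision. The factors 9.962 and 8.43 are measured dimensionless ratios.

9.9 × 9.962 = 98.6238 → 99 mol (2 s.f., last digit at the 10^0 place).
6.56 × 8.43 = 55.3008 → 55.3 mol (3 s.f., last digit at the 10^-1 place).
Sum: 153.9246 mol; keep the coarser place, 10^0.
Result: 154 mol.

154 mol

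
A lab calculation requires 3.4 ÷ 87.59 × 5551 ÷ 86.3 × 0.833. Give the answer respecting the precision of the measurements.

2.1

3.4 ÷ 87.59 × 5551 ÷ 86.3 × 0.833 = 2.07983950823…
Multiplication/division keeps the fewest significant figures: 3.4 → 2 s.f., 87.59 → 4 s.f., 5551 → 4 s.f., 86.3 → 3 s.f., 0.833 → 3 s.f.; limit is 2.
Rounded to 2 significant figures: 2.1.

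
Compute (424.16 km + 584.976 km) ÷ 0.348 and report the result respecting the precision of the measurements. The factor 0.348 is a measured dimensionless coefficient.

424.16 km + 584.976 km = 1009.136 km; the sum is limited to 2 decimal places (6 s.f.).
Carrying full precision, 1009.136 ÷ 0.348 = 2899.81609195… km; 0.348 has 3 s.f., so the result keeps min(6, 3) = 3 s.f.
Rounded to 3 significant figures: 2.90 × 10³ km.

2.90 × 10³ km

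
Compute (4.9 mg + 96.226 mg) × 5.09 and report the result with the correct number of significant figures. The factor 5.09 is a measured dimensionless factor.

4.9 mg + 96.226 mg = 101.126 mg; the sum is limited to 1 decimal place (4 s.f.).
Carrying full precision, 101.126 × 5.09 = 514.73134 mg; 5.09 has 3 s.f., so the result keeps min(4, 3) = 3 s.f.
Rounded to 3 significant figures: 515 mg.

515 mg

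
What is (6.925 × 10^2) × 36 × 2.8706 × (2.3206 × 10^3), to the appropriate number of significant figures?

(6.925 × 10^2) × 36 × 2.8706 × (2.3206 × 10^3) = 166071552.995…
Multiplication/division keeps the fewest significant figures: 6.925 × 10^2 → 4 s.f., 36 → 2 s.f., 2.8706 → 5 s.f., 2.3206 × 10^3 → 5 s.f.; limit is 2.
Rounded to 2 significant figures: 1.7 × 10^8.

1.7 × 10^8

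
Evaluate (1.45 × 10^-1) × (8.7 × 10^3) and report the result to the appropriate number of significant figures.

1.3 × 10^3

(1.45 × 10^-1) × (8.7 × 10^3) = 1261.5
Multiplication/division keeps the fewest significant figures: 1.45 × 10^-1 → 3 s.f., 8.7 × 10^3 → 2 s.f.; limit is 2.
Rounded to 2 significant figures: 1.3 × 10^3.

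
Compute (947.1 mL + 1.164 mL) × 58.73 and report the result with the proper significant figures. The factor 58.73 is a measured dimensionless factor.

947.1 mL + 1.164 mL = 948.264 mL; the sum is limited to 1 decimal place (4 s.f.).
Carrying full precision, 948.264 × 58.73 = 55691.54472 mL; 58.73 has 4 s.f., so the result keeps min(4, 4) = 4 s.f.
Rounded to 4 significant figures: 5.569 × 10^4 mL.

5.569 × 10^4 mL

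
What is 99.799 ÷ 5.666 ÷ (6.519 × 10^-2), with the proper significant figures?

99.799 ÷ 5.666 ÷ (6.519 × 10^-2) = 270.189606238…
Multiplication/division keeps the fewest significant figures: 99.799 → 5 s.f., 5.666 → 4 s.f., 6.519 × 10^-2 → 4 s.f.; limit is 4.
Rounded to 4 significant figures: 270.2.

270.2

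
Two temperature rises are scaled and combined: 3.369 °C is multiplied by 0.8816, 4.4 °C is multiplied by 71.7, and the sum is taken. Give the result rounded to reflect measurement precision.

3.2 × 10^2 °C

3.369 × 0.8816 = 2.9701104 → 2.970 °C (4 s.f., last digit at the 10^-3 place).
4.4 × 71.7 = 315.48 → 3.2 × 10^2 °C (2 s.f., last digit at the 10^1 place).
Sum: 318.4501104 °C; keep the coarser place, 10^1.
Result: 3.2 × 10^2 °C.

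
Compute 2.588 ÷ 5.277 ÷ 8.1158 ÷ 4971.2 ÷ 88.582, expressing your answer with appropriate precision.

1.372 × 10^-7

2.588 ÷ 5.277 ÷ 8.1158 ÷ 4971.2 ÷ 88.582 = 1.37226859467 × 10^-7…
Multiplication/division keeps the fewest significant figures: 2.588 → 4 s.f., 5.277 → 4 s.f., 8.1158 → 5 s.f., 4971.2 → 5 s.f., 88.582 → 5 s.f.; limit is 4.
Rounded to 4 significant figures: 1.372 × 10^-7.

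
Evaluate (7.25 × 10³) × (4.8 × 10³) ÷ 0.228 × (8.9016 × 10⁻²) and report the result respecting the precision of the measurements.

1.4 × 10⁷

(7.25 × 10³) × (4.8 × 10³) ÷ 0.228 × (8.9016 × 10⁻²) = 13586652.6316…
Multiplication/division keeps the fewest significant figures: 7.25 × 10³ → 3 s.f., 4.8 × 10³ → 2 s.f., 0.228 → 3 s.f., 8.9016 × 10⁻² → 5 s.f.; limit is 2.
Rounded to 2 significant figures: 1.4 × 10⁷.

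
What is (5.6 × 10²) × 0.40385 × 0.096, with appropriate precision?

(5.6 × 10²) × 0.40385 × 0.096 = 21.710976
Multiplication/division keeps the fewest significant figures: 5.6 × 10² → 2 s.f., 0.40385 → 5 s.f., 0.096 → 2 s.f.; limit is 2.
Rounded to 2 significant figures: 22.

22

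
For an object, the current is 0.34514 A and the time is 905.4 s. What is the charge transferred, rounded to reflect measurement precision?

charge transferred = 0.34514 A × 905.4 s = 312.489756 C.
0.34514 has 5 significant figures; 905.4 has 4.
Division/multiplication keeps the fewest: 4 significant figures.
Rounded: 312.5 C.

312.5 C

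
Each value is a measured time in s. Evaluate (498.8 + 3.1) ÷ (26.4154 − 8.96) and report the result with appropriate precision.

498.8 + 3.1 = 501.9, limited to 1 d.p. → 4 s.f.; 26.4154 − 8.96 = 17.4554, limited to 2 d.p. → 4 s.f.
Carrying full precision, 501.9 ÷ 17.4554 = 28.7532797873…; keep min(4, 4) = 4 s.f.
Rounded to 4 significant figures: 28.75.

28.75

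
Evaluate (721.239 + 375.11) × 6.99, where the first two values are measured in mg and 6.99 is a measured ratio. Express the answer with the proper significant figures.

721.239 mg + 375.11 mg = 1096.349 mg; the sum is limited to 2 decimal places (6 s.f.).
Carrying full precision, 1096.349 × 6.99 = 7663.47951 mg; 6.99 has 3 s.f., so the result keeps min(6, 3) = 3 s.f.
Rounded to 3 significant figures: 7.66 × 10^3 mg.

7.66 × 10^3 mg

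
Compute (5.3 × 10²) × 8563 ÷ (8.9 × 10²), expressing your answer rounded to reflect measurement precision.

(5.3 × 10²) × 8563 ÷ (8.9 × 10²) = 5099.31460674…
Multiplication/division keeps the fewest significant figures: 5.3 × 10² → 2 s.f., 8563 → 4 s.f., 8.9 × 10² → 2 s.f.; limit is 2.
Rounded to 2 significant figures: 5.1 × 10³.

5.1 × 10³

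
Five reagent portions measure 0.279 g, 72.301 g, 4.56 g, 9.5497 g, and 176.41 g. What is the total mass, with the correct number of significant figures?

263.10 g

0.279 g + 72.301 g + 4.56 g + 9.5497 g + 176.41 g = 263.0997 g.
Addition/subtraction keeps the fewest decimal places: 0.279 → 3 decimal places, 72.301 → 3 decimal places, 4.56 → 2 decimal places, 9.5497 → 4 decimal places, 176.41 → 2 decimal places; limit is 2.
Rounded to 2 decimal places: 263.10 g.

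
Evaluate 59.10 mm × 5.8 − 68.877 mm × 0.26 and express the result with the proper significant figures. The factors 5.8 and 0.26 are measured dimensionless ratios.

59.10 × 5.8 = 342.78 → 3.4 × 10^2 mm (2 s.f., last digit at the 10^1 place).
68.877 × 0.26 = 17.90802 → 18 mm (2 s.f., last digit at the 10^0 place).
Difference: 324.87198 mm; keep the coarser place, 10^1.
Result: 3.2 × 10^2 mm.

3.2 × 10^2 mm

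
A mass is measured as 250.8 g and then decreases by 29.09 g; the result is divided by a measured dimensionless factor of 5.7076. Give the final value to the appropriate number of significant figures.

250.8 g − 29.09 g = 221.71 g; the difference is limited to 1 decimal place (4 s.f.).
Carrying full precision, 221.71 ÷ 5.7076 = 38.844698297… g; 5.7076 has 5 s.f., so the result keeps min(4, 5) = 4 s.f.
Rounded to 4 significant figures: 38.84 g.

38.84 g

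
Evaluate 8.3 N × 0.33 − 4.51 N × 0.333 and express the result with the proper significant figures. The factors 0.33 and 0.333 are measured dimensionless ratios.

1.2 N

8.3 × 0.33 = 2.739 → 2.7 N (2 s.f., last digit at the 10^-1 place).
4.51 × 0.333 = 1.50183 → 1.50 N (3 s.f., last digit at the 10^-2 place).
Difference: 1.23717 N; keep the coarser place, 10^-1.
Result: 1.2 N.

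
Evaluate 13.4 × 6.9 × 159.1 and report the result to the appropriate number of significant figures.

13.4 × 6.9 × 159.1 = 14710.386
Multiplication/division keeps the fewest significant figures: 13.4 → 3 s.f., 6.9 → 2 s.f., 159.1 → 4 s.f.; limit is 2.
Rounded to 2 significant figures: 1.5 × 10⁴.

1.5 × 10⁴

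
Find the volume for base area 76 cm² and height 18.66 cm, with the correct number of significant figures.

1.4 × 10³ cm³

volume = 76 cm² × 18.66 cm = 1418.16 cm³.
76 has 2 significant figures; 18.66 has 4.
Division/multiplication keeps the fewest: 2 significant figures.
Rounded: 1.4 × 10³ cm³.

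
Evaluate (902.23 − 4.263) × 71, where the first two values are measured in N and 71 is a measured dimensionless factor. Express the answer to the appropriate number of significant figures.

902.23 N − 4.263 N = 897.967 N; the difference is limited to 2 decimal places (5 s.f.).
Carrying full precision, 897.967 × 71 = 63755.657 N; 71 has 2 s.f., so the result keeps min(5, 2) = 2 s.f.
Rounded to 2 significant figures: 6.4 × 10⁴ N.

6.4 × 10⁴ N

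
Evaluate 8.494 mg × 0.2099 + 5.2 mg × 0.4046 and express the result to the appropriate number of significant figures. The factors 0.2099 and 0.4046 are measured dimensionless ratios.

3.9 mg

8.494 × 0.2099 = 1.7828906 → 1.783 mg (4 s.f., last digit at the 10^-3 place).
5.2 × 0.4046 = 2.10392 → 2.1 mg (2 s.f., last digit at the 10^-1 place).
Sum: 3.8868106 mg; keep the coarser place, 10^-1.
Result: 3.9 mg.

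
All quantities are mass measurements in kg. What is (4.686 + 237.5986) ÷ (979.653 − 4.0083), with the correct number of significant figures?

4.686 + 237.5986 = 242.2846, limited to 3 d.p. → 6 s.f.; 979.653 − 4.0083 = 975.6447, limited to 3 d.p. → 6 s.f.
Carrying full precision, 242.2846 ÷ 975.6447 = 0.248332820339…; keep min(6, 6) = 6 s.f.
Rounded to 6 significant figures: 0.248333.

0.248333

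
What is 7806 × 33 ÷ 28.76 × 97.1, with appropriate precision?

8.7 × 10^5

7806 × 33 ÷ 28.76 × 97.1 = 869706.738526…
Multiplication/division keeps the fewest significant figures: 7806 → 4 s.f., 33 → 2 s.f., 28.76 → 4 s.f., 97.1 → 3 s.f.; limit is 2.
Rounded to 2 significant figures: 8.7 × 10^5.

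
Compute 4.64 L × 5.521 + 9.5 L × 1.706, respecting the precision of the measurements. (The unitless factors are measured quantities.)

4.64 × 5.521 = 25.61744 → 25.6 L (3 s.f., last digit at the 10^-1 place).
9.5 × 1.706 = 16.207 → 16 L (2 s.f., last digit at the 10^0 place).
Sum: 41.82444 L; keep the coarser place, 10^0.
Result: 42 L.

42 L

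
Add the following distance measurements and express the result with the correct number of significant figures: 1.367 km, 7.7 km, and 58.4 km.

67.5 km

1.367 km + 7.7 km + 58.4 km = 67.467 km.
Addition/subtraction keeps the fewest decimal places: 1.367 → 3 decimal places, 7.7 → 1 decimal place, 58.4 → 1 decimal place; limit is 1.
Rounded to 1 decimal place: 67.5 km.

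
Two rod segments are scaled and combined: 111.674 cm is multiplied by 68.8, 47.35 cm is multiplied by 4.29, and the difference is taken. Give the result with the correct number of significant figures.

7.48 × 10³ cm

111.674 × 68.8 = 7683.1712 → 7.68 × 10³ cm (3 s.f., last digit at the 10^1 place).
47.35 × 4.29 = 203.1315 → 203 cm (3 s.f., last digit at the 10^0 place).
Difference: 7480.0397 cm; keep the coarser place, 10^1.
Result: 7.48 × 10³ cm.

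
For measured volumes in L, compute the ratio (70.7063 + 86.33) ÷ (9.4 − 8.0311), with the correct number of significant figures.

70.7063 + 86.33 = 157.0363, limited to 2 d.p. → 5 s.f.; 9.4 − 8.0311 = 1.3689, limited to 1 d.p. → 2 s.f.
Carrying full precision, 157.0363 ÷ 1.3689 = 114.717145153…; keep min(5, 2) = 2 s.f.
Rounded to 2 significant figures: 1.1 × 10^2.

1.1 × 10^2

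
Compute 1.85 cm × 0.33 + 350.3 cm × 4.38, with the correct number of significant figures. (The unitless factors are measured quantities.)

1.53 × 10^3 cm

1.85 × 0.33 = 0.6105 → 0.61 cm (2 s.f., last digit at the 10^-2 place).
350.3 × 4.38 = 1534.314 → 1.53 × 10^3 cm (3 s.f., last digit at the 10^1 place).
Sum: 1534.9245 cm; keep the coarser place, 10^1.
Result: 1.53 × 10^3 cm.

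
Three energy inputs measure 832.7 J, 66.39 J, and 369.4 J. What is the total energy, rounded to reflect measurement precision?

1268.5 J

832.7 J + 66.39 J + 369.4 J = 1268.49 J.
Addition/subtraction keeps the fewest decimal places: 832.7 → 1 decimal place, 66.39 → 2 decimal places, 369.4 → 1 decimal place; limit is 1.
Rounded to 1 decimal place: 1268.5 J.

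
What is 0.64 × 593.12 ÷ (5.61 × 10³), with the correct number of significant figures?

0.64 × 593.12 ÷ (5.61 × 10³) = 0.0676643137255…
Multiplication/division keeps the fewest significant figures: 0.64 → 2 s.f., 593.12 → 5 s.f., 5.61 × 10³ → 3 s.f.; limit is 2.
Rounded to 2 significant figures: 0.068.

0.068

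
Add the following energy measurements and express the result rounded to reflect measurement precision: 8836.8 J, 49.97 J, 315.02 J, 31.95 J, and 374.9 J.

9608.6 J

8836.8 J + 49.97 J + 315.02 J + 31.95 J + 374.9 J = 9608.64 J.
Addition/subtraction keeps the fewest decimal places: 8836.8 → 1 decimal place, 49.97 → 2 decimal places, 315.02 → 2 decimal places, 31.95 → 2 decimal places, 374.9 → 1 decimal place; limit is 1.
Rounded to 1 decimal place: 9608.6 J.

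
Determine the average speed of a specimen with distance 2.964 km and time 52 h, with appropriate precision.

average speed = 2.964 km ÷ 52 h = 0.057 km/h.
2.964 has 4 significant figures; 52 has 2.
Division/multiplication keeps the fewest: 2 significant figures.
Rounded: 0.057 km/h.

0.057 km/h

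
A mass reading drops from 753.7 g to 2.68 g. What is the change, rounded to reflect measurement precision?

753.7 g − 2.68 g = 751.02 g.
Addition/subtraction keeps the fewest decimal places: 753.7 → 1 decimal place, 2.68 → 2 decimal places; limit is 1.
Rounded to 1 decimal place: 751.0 g.

751.0 g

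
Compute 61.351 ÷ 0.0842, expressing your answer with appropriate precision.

729

61.351 ÷ 0.0842 = 728.634204276…
Multiplication/division keeps the fewest significant figures: 61.351 → 5 s.f., 0.0842 → 3 s.f.; limit is 3.
Rounded to 3 significant figures: 729.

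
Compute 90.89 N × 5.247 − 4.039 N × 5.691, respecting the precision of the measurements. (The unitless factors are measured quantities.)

453.9 N

90.89 × 5.247 = 476.89983 → 476.9 N (4 s.f., last digit at the 10^-1 place).
4.039 × 5.691 = 22.985949 → 22.99 N (4 s.f., last digit at the 10^-2 place).
Difference: 453.913881 N; keep the coarser place, 10^-1.
Result: 453.9 N.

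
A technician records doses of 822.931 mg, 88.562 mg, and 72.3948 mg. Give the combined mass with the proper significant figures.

983.888 mg

822.931 mg + 88.562 mg + 72.3948 mg = 983.8878 mg.
Addition/subtraction keeps the fewest decimal places: 822.931 → 3 decimal places, 88.562 → 3 decimal places, 72.3948 → 4 decimal places; limit is 3.
Rounded to 3 decimal places: 983.888 mg.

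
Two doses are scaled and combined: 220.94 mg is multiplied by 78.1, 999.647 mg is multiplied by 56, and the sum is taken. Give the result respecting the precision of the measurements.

220.94 × 78.1 = 17255.414 → 1.73 × 10⁴ mg (3 s.f., last digit at the 10^2 place).
999.647 × 56 = 55980.232 → 5.6 × 10⁴ mg (2 s.f., last digit at the 10^3 place).
Sum: 73235.646 mg; keep the coarser place, 10^3.
Result: 7.3 × 10⁴ mg.

7.3 × 10⁴ mg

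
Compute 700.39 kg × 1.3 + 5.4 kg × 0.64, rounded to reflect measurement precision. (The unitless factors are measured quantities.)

9.1 × 10^2 kg

700.39 × 1.3 = 910.507 → 9.1 × 10^2 kg (2 s.f., last digit at the 10^1 place).
5.4 × 0.64 = 3.456 → 3.5 kg (2 s.f., last digit at the 10^-1 place).
Sum: 913.963 kg; keep the coarser place, 10^1.
Result: 9.1 × 10^2 kg.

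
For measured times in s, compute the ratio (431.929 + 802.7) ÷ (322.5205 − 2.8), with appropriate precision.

431.929 + 802.7 = 1234.629, limited to 1 d.p. → 5 s.f.; 322.5205 − 2.8 = 319.7205, limited to 1 d.p. → 4 s.f.
Carrying full precision, 1234.629 ÷ 319.7205 = 3.86158848119…; keep min(5, 4) = 4 s.f.
Rounded to 4 significant figures: 3.862.

3.862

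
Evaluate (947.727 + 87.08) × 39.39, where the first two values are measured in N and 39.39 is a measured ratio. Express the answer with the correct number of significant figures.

4.076 × 10^4 N

947.727 N + 87.08 N = 1034.807 N; the sum is limited to 2 decimal places (6 s.f.).
Carrying full precision, 1034.807 × 39.39 = 40761.04773 N; 39.39 has 4 s.f., so the result keeps min(6, 4) = 4 s.f.
Rounded to 4 significant figures: 4.076 × 10^4 N.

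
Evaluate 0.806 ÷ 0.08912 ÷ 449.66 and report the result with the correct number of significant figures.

0.0201

0.806 ÷ 0.08912 ÷ 449.66 = 0.0201129423061…
Multiplication/division keeps the fewest significant figures: 0.806 → 3 s.f., 0.08912 → 4 s.f., 449.66 → 5 s.f.; limit is 3.
Rounded to 3 significant figures: 0.0201.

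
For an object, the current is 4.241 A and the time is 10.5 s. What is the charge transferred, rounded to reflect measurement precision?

charge transferred = 4.241 A × 10.5 s = 44.5305 C.
4.241 has 4 significant figures; 10.5 has 3.
Division/multiplication keeps the fewest: 3 significant figures.
Rounded: 44.5 C.

44.5 C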